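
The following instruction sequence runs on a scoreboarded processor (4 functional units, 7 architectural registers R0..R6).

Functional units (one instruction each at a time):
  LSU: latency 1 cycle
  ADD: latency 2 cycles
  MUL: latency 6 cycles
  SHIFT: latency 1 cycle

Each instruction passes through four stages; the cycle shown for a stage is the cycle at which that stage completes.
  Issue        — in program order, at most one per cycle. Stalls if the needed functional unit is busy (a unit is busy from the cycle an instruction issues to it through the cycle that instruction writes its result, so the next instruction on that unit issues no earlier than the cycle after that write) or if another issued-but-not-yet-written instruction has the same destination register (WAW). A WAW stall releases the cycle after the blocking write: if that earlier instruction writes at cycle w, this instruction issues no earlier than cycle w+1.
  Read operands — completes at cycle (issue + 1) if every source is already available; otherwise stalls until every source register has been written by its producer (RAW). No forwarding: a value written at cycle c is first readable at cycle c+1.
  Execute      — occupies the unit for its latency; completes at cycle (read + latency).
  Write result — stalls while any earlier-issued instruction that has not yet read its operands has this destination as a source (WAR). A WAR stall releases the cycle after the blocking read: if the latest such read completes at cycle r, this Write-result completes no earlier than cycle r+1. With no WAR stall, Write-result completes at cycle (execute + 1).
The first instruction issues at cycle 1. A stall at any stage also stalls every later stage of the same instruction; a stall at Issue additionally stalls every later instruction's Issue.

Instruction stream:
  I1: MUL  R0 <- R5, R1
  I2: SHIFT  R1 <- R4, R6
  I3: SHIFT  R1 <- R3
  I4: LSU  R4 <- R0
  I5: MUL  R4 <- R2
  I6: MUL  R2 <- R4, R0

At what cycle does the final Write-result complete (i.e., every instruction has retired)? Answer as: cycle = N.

cycle = 30

cycle 1: issue I1 (MUL)
cycle 2: I1 read-ops · issue I2 (SHIFT)
cycle 3: I2 read-ops
cycle 4: I2 finished on SHIFT
cycle 5: I2→R1
cycle 6: issue I3 (SHIFT)
cycle 7: I3 read-ops · issue I4 (LSU)
cycle 8: I1 finished on MUL · I3 finished on SHIFT
cycle 9: I1→R0 · I3→R1
cycle 10: I4 read-ops
cycle 11: I4 finished on LSU
cycle 12: I4→R4
cycle 13: issue I5 (MUL)
cycle 14: I5 read-ops
cycle 20: I5 finished on MUL
cycle 21: I5→R4
cycle 22: issue I6 (MUL)
cycle 23: I6 read-ops
cycle 29: I6 finished on MUL
cycle 30: I6→R2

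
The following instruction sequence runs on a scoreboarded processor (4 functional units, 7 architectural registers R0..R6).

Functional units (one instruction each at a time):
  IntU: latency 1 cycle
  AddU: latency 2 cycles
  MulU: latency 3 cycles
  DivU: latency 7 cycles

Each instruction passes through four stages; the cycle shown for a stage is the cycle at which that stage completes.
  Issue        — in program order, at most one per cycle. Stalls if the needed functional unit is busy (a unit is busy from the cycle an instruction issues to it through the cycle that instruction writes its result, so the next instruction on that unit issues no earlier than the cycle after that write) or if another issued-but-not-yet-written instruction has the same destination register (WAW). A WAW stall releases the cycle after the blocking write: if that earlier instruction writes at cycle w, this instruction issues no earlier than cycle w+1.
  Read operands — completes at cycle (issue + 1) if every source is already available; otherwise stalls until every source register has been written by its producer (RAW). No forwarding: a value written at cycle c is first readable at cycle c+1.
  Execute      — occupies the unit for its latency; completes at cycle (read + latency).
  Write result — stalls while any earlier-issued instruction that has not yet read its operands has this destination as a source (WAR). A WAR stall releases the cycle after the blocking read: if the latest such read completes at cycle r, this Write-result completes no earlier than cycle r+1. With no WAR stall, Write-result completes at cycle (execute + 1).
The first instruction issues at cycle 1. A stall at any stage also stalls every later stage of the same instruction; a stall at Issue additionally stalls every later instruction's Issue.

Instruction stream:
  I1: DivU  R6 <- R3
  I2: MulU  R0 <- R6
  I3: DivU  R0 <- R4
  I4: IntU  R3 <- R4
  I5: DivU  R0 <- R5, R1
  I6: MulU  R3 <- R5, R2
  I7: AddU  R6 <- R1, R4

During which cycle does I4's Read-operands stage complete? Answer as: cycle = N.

t=1  issue I1 (DivU)
t=2  I1 read-ops · issue I2 (MulU)
t=9  I1 finished on DivU
t=10  I1→R6
t=11  I2 read-ops
t=14  I2 finished on MulU
t=15  I2→R0
t=16  issue I3 (DivU)
t=17  I3 read-ops · issue I4 (IntU)
t=18  I4 read-ops
t=19  I4 finished on IntU
t=20  I4→R3
t=24  I3 finished on DivU
t=25  I3→R0
t=26  issue I5 (DivU)
t=27  I5 read-ops · issue I6 (MulU)
t=28  I6 read-ops · issue I7 (AddU)
t=29  I7 read-ops
t=31  I6 finished on MulU · I7 finished on AddU
t=32  I6→R3 · I7→R6
t=34  I5 finished on DivU
t=35  I5→R0

cycle = 18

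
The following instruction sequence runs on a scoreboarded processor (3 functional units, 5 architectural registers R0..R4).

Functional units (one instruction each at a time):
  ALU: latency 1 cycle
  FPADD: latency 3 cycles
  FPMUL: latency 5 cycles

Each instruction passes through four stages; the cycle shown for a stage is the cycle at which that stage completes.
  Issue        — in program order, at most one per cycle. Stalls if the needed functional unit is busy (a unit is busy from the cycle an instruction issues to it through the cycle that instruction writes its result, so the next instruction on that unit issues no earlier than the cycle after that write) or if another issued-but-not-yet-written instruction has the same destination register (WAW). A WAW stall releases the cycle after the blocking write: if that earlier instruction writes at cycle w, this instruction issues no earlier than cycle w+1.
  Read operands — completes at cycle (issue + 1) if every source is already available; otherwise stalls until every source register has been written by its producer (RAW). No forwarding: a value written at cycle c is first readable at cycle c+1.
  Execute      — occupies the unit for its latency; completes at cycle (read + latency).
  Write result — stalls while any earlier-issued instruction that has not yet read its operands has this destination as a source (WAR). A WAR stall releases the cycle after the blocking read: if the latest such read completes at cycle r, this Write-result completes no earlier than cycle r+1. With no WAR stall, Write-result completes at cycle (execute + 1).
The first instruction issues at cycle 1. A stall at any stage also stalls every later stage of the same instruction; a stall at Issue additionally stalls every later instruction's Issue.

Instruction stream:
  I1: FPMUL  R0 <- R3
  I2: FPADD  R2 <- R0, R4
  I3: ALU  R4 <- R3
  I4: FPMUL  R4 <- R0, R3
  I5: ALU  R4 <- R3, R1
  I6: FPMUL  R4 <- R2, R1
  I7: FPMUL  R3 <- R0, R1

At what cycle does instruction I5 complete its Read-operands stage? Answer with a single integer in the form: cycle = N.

cycle = 20

cycle 1: I1→FPMUL
cycle 2: I1 RO | I2→FPADD
cycle 3: I3→ALU
cycle 4: I3 RO
cycle 5: I3 EX
cycle 7: I1 EX
cycle 8: I1 WR R0
cycle 9: I2 RO
cycle 10: I3 WR R4
cycle 11: I4→FPMUL
cycle 12: I2 EX | I4 RO
cycle 13: I2 WR R2
cycle 17: I4 EX
cycle 18: I4 WR R4
cycle 19: I5→ALU
cycle 20: I5 RO
cycle 21: I5 EX
cycle 22: I5 WR R4
cycle 23: I6→FPMUL
cycle 24: I6 RO
cycle 29: I6 EX
cycle 30: I6 WR R4
cycle 31: I7→FPMUL
cycle 32: I7 RO
cycle 37: I7 EX
cycle 38: I7 WR R3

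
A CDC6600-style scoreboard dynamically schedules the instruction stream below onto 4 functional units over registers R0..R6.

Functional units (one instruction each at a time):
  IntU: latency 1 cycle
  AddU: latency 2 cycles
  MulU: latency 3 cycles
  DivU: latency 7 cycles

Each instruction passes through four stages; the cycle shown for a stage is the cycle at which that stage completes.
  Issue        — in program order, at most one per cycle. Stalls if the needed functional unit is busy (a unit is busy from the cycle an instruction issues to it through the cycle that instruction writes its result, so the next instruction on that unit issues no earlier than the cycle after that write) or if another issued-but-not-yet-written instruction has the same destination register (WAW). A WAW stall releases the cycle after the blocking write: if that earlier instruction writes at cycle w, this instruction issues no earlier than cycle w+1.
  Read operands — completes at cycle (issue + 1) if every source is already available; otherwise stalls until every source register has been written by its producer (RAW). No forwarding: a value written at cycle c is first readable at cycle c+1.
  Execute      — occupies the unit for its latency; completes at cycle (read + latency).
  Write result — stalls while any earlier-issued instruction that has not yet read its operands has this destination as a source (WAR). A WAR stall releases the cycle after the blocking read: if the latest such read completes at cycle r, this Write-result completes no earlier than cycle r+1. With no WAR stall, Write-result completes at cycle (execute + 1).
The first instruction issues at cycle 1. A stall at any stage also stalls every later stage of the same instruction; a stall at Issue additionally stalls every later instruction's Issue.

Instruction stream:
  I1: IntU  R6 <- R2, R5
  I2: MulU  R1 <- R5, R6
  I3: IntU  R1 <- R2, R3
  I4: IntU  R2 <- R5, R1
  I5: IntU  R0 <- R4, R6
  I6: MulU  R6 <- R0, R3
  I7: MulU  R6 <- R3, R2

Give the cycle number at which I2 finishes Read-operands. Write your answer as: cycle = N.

cycle = 5

I1 -> (1, 2, 3, 4)
I2 -> (2, 5, 8, 9)  // RAW R6: wait I1 write@4
I3 -> (10, 11, 12, 13)  // WAW R1: wait I2 write@9
I4 -> (14, 15, 16, 17)  // struct: IntU busy until I3 writes@13
I5 -> (18, 19, 20, 21)  // struct: IntU busy until I4 writes@17
I6 -> (19, 22, 25, 26)  // RAW R0: wait I5 write@21
I7 -> (27, 28, 31, 32)  // struct: MulU busy until I6 writes@26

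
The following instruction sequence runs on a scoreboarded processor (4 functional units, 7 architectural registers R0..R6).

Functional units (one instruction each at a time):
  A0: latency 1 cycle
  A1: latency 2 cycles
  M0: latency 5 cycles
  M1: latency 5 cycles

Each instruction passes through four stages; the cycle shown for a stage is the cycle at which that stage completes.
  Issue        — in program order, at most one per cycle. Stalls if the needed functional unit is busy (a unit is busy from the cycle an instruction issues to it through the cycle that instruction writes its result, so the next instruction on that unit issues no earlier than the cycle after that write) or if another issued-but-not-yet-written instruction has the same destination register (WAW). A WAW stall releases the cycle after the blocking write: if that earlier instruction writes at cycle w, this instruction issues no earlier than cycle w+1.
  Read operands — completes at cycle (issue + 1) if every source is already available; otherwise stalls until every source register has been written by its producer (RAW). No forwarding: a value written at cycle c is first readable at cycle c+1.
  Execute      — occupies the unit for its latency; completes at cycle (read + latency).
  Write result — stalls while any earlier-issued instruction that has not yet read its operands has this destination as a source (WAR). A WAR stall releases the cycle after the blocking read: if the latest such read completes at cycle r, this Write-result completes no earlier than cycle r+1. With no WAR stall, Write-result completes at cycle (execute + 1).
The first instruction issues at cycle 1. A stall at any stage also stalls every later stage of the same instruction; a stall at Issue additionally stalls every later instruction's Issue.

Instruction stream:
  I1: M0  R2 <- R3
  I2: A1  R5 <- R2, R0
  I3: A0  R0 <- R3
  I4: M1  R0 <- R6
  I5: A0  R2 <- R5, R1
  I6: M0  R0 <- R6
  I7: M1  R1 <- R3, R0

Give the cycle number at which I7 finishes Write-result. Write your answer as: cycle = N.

cycle = 33

[1] I1 dispatched to M0
[2] I1 operands ready, I2 dispatched to A1
[3] I3 dispatched to A0
[4] I3 operands ready
[5] I3 complete
[7] I1 complete
[8] R2←I1
[9] I2 operands ready
[10] R0←I3
[11] I2 complete, I4 dispatched to M1
[12] R5←I2, I4 operands ready, I5 dispatched to A0
[13] I5 operands ready
[14] I5 complete
[15] R2←I5
[17] I4 complete
[18] R0←I4
[19] I6 dispatched to M0
[20] I6 operands ready, I7 dispatched to M1
[25] I6 complete
[26] R0←I6
[27] I7 operands ready
[32] I7 complete
[33] R1←I7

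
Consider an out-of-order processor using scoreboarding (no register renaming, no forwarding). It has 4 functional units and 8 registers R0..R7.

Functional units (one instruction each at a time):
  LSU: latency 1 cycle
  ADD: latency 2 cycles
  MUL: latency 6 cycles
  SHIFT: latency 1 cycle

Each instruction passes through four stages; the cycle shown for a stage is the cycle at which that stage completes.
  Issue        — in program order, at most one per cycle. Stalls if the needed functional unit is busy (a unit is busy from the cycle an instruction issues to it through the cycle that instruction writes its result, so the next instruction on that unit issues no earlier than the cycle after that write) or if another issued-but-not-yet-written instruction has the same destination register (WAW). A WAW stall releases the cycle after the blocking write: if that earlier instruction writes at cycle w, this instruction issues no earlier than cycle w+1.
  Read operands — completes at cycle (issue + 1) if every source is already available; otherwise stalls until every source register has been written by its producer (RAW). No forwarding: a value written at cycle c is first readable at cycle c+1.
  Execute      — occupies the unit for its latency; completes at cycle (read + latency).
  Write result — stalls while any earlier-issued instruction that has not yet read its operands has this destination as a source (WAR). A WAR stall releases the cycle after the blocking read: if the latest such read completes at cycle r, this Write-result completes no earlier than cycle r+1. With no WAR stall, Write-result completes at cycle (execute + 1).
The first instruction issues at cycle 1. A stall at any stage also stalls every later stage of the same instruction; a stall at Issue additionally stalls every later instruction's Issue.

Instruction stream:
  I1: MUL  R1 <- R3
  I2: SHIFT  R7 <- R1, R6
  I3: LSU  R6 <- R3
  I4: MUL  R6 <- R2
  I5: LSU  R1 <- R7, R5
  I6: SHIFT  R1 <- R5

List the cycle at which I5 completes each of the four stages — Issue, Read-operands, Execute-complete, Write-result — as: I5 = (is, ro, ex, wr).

I1  is:1  ro:2  ex:8  wr:9
I2  is:2  ro:10  ex:11  wr:12  — RAW R1: wait I1 write@9
I3  is:3  ro:4  ex:5  wr:11  — WAR R6: wait I2 read@10
I4  is:12  ro:13  ex:19  wr:20  — WAW R6: wait I3 write@11
I5  is:13  ro:14  ex:15  wr:16
I6  is:17  ro:18  ex:19  wr:20  — WAW R1: wait I5 write@16

I5 = (13, 14, 15, 16)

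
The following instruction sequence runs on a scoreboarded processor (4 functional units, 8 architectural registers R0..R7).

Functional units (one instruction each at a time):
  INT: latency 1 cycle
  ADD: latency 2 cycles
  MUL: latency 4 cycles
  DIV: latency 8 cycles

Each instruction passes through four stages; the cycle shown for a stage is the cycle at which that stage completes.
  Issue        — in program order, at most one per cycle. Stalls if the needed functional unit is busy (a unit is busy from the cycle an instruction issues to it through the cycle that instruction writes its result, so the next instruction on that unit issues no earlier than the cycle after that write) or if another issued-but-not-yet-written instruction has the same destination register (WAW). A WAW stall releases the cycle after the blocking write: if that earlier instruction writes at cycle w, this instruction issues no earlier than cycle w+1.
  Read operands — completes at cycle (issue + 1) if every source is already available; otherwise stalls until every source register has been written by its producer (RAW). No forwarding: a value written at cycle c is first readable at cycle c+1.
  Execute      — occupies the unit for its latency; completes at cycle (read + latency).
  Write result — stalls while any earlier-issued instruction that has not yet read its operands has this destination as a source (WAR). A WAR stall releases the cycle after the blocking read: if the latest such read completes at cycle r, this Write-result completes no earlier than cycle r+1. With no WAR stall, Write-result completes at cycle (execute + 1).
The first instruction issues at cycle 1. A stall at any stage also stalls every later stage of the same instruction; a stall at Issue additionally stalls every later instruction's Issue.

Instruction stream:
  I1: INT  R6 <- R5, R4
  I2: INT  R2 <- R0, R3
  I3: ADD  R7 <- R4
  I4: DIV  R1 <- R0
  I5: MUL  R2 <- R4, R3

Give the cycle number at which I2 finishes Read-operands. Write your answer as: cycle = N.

I1 -> (1, 2, 3, 4)
I2 -> (5, 6, 7, 8)  // struct: INT busy until I1 writes@4
I3 -> (6, 7, 9, 10)
I4 -> (7, 8, 16, 17)
I5 -> (9, 10, 14, 15)  // WAW R2: wait I2 write@8

cycle = 6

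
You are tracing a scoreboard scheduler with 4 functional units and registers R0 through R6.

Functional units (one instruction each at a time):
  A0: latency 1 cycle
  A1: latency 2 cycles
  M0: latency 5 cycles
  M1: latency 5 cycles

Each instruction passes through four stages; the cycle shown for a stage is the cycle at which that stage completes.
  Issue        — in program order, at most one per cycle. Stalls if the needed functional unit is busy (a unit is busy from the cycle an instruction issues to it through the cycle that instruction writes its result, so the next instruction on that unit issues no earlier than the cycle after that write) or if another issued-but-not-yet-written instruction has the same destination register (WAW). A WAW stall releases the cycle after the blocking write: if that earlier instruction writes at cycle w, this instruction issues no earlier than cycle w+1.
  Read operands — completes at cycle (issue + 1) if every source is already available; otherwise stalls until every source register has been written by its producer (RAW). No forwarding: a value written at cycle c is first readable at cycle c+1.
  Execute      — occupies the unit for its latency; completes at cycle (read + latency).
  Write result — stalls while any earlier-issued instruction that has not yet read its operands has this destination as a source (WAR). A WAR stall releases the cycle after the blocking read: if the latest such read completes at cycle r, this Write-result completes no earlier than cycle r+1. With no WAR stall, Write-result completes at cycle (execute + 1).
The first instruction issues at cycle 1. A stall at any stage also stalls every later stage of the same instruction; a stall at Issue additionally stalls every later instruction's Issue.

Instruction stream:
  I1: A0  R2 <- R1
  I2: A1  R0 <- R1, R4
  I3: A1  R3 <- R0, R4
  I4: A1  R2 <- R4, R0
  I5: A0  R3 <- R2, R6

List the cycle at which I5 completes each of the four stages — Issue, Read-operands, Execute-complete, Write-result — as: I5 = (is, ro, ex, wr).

t=1  I1 dispatched to A0
t=2  I1 operands ready; I2 dispatched to A1
t=3  I1 complete; I2 operands ready
t=4  R2←I1
t=5  I2 complete
t=6  R0←I2
t=7  I3 dispatched to A1
t=8  I3 operands ready
t=10  I3 complete
t=11  R3←I3
t=12  I4 dispatched to A1
t=13  I4 operands ready; I5 dispatched to A0
t=15  I4 complete
t=16  R2←I4
t=17  I5 operands ready
t=18  I5 complete
t=19  R3←I5

I5 = (13, 17, 18, 19)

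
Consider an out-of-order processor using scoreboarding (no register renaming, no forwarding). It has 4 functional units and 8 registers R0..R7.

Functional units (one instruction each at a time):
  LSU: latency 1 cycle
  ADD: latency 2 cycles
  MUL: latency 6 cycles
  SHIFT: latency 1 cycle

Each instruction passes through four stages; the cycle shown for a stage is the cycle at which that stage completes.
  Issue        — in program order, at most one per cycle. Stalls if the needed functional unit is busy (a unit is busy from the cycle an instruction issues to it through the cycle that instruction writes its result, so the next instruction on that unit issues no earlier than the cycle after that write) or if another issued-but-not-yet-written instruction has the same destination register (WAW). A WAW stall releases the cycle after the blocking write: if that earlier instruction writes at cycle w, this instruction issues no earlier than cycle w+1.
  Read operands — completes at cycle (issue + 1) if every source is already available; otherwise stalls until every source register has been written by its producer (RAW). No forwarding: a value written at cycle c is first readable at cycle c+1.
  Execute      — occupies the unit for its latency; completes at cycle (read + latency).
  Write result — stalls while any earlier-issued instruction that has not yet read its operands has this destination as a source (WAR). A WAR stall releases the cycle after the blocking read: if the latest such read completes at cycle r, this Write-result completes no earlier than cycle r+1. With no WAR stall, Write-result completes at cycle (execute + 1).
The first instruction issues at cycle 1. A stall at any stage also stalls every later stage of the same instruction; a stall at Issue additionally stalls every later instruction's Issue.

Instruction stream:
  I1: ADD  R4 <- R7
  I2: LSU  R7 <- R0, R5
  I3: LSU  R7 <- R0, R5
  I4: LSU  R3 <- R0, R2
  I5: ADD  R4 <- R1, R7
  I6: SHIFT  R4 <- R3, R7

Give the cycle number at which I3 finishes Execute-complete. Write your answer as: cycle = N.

cycle = 8

cycle 1: I1 dispatched to ADD
cycle 2: I1 operands ready; I2 dispatched to LSU
cycle 3: I2 operands ready
cycle 4: I1 complete; I2 complete
cycle 5: R4←I1; R7←I2
cycle 6: I3 dispatched to LSU
cycle 7: I3 operands ready
cycle 8: I3 complete
cycle 9: R7←I3
cycle 10: I4 dispatched to LSU
cycle 11: I4 operands ready; I5 dispatched to ADD
cycle 12: I4 complete; I5 operands ready
cycle 13: R3←I4
cycle 14: I5 complete
cycle 15: R4←I5
cycle 16: I6 dispatched to SHIFT
cycle 17: I6 operands ready
cycle 18: I6 complete
cycle 19: R4←I6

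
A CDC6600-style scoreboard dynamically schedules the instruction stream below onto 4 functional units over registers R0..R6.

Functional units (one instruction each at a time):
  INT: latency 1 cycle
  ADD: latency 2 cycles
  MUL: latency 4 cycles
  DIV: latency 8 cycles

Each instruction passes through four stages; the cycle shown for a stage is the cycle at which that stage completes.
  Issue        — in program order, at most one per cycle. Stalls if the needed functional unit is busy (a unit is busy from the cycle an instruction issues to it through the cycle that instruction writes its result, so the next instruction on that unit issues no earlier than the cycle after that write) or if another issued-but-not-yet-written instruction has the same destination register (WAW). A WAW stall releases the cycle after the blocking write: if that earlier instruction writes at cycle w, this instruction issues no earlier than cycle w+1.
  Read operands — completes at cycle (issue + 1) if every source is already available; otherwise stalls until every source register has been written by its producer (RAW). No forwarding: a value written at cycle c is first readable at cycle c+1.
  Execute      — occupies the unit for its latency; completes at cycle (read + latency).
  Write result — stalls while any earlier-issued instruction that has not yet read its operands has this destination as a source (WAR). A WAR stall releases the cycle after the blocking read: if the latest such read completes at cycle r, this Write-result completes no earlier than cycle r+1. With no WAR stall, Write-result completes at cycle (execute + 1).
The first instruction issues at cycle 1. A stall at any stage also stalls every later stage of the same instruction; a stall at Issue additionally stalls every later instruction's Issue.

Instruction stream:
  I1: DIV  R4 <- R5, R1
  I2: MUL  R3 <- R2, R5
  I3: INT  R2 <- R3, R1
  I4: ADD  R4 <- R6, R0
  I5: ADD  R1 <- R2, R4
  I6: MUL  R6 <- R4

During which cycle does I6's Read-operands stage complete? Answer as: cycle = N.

cycle 1: I1→DIV
cycle 2: I1 RO, I2→MUL
cycle 3: I2 RO, I3→INT
cycle 7: I2 EX
cycle 8: I2 WR R3
cycle 9: I3 RO
cycle 10: I1 EX, I3 EX
cycle 11: I1 WR R4, I3 WR R2
cycle 12: I4→ADD
cycle 13: I4 RO
cycle 15: I4 EX
cycle 16: I4 WR R4
cycle 17: I5→ADD
cycle 18: I5 RO, I6→MUL
cycle 19: I6 RO
cycle 20: I5 EX
cycle 21: I5 WR R1
cycle 23: I6 EX
cycle 24: I6 WR R6

cycle = 19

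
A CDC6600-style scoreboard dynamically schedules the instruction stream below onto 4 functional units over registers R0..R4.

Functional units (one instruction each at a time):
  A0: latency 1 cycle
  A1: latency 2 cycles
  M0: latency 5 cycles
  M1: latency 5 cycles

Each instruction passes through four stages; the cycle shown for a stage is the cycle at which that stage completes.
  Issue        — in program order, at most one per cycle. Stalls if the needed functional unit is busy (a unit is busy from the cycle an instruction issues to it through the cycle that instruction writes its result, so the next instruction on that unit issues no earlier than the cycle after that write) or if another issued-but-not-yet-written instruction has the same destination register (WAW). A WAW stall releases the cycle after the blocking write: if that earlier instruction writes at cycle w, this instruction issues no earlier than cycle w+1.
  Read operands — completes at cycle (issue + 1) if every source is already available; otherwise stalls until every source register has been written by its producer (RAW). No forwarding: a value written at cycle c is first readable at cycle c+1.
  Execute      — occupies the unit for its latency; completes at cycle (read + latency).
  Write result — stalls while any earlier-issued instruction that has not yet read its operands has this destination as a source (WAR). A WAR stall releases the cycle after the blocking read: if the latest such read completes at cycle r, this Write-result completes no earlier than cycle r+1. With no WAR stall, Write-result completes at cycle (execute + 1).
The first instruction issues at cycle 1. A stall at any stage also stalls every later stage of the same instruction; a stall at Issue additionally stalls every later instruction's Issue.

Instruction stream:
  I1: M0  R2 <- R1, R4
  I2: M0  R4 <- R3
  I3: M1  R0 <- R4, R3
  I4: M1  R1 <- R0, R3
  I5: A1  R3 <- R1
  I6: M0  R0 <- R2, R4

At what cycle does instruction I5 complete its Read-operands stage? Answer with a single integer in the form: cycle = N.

cycle 1: issue I1 (M0)
cycle 2: I1 read-ops
cycle 7: I1 finished on M0
cycle 8: I1→R2
cycle 9: issue I2 (M0)
cycle 10: I2 read-ops · issue I3 (M1)
cycle 15: I2 finished on M0
cycle 16: I2→R4
cycle 17: I3 read-ops
cycle 22: I3 finished on M1
cycle 23: I3→R0
cycle 24: issue I4 (M1)
cycle 25: I4 read-ops · issue I5 (A1)
cycle 26: issue I6 (M0)
cycle 27: I6 read-ops
cycle 30: I4 finished on M1
cycle 31: I4→R1
cycle 32: I5 read-ops · I6 finished on M0
cycle 33: I6→R0
cycle 34: I5 finished on A1
cycle 35: I5→R3

cycle = 32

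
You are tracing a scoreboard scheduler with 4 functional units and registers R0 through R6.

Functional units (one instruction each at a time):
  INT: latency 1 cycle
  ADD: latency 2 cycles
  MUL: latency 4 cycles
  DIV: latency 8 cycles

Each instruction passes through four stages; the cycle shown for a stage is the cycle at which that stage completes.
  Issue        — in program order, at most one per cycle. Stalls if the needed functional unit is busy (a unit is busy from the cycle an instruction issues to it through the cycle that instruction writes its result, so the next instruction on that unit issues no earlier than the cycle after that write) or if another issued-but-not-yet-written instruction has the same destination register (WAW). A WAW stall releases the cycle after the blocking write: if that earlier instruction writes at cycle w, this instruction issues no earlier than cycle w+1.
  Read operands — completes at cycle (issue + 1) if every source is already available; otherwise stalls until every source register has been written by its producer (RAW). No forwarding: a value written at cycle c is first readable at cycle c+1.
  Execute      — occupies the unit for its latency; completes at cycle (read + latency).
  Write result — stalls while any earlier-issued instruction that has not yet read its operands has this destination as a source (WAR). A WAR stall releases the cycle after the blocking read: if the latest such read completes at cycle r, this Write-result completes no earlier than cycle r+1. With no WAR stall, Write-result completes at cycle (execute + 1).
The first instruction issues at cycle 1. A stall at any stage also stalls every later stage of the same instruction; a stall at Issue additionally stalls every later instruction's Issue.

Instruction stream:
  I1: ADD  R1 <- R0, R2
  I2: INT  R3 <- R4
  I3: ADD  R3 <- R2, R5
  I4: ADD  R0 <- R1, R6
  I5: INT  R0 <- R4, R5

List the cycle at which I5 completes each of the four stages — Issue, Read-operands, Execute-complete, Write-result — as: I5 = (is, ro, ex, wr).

I5 = (16, 17, 18, 19)

I1 -> (1, 2, 4, 5)
I2 -> (2, 3, 4, 5)
I3 -> (6, 7, 9, 10)  // WAW R3: wait I2 write@5
I4 -> (11, 12, 14, 15)  // struct: ADD busy until I3 writes@10
I5 -> (16, 17, 18, 19)  // WAW R0: wait I4 write@15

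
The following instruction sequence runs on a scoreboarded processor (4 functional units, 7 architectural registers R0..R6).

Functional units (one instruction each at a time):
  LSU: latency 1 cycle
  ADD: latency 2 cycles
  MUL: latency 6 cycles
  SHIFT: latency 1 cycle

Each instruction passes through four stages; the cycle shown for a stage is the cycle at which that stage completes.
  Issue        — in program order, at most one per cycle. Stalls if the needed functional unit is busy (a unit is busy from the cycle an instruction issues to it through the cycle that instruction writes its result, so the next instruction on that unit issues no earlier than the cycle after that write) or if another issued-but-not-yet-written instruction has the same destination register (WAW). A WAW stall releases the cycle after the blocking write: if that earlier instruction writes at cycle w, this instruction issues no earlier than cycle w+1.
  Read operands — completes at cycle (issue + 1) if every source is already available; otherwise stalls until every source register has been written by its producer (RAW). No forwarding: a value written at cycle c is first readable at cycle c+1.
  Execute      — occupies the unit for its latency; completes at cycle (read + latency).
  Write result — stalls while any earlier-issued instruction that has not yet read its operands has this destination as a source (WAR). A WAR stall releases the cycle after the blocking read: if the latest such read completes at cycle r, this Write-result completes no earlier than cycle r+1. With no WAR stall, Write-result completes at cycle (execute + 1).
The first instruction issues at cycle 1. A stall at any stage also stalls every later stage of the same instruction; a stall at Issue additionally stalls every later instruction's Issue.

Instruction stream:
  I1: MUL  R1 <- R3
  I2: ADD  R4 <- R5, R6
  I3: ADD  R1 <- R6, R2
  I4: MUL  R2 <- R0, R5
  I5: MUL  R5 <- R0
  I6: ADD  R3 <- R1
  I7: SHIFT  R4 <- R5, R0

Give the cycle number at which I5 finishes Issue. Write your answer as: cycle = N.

I1 -> (1, 2, 8, 9)
I2 -> (2, 3, 5, 6)
I3 -> (10, 11, 13, 14)  // WAW R1: wait I1 write@9
I4 -> (11, 12, 18, 19)
I5 -> (20, 21, 27, 28)  // struct: MUL busy until I4 writes@19
I6 -> (21, 22, 24, 25)
I7 -> (22, 29, 30, 31)  // RAW R5: wait I5 write@28

cycle = 20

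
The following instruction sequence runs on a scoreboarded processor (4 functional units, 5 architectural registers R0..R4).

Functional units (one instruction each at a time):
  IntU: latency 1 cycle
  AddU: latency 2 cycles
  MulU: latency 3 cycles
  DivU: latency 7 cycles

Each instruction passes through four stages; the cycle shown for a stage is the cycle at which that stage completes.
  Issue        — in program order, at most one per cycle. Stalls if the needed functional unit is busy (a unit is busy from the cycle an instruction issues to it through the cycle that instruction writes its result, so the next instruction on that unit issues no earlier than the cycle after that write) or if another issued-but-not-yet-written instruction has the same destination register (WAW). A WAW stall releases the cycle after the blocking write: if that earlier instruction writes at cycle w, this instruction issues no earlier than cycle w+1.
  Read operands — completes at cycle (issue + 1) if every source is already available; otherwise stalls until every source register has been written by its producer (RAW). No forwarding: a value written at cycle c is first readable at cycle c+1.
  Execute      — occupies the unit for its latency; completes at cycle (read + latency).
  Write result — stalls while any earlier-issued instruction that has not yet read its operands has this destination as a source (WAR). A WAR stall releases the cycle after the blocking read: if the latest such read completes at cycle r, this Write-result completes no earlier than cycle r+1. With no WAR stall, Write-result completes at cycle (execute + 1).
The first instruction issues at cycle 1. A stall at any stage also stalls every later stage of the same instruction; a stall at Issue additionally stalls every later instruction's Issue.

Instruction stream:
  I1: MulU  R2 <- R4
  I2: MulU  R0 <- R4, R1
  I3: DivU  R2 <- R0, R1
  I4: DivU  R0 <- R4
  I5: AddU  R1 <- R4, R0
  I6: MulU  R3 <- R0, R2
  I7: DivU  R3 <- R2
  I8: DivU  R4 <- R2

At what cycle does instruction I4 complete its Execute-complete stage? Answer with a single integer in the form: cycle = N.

cycle = 30

cycle 1: I1 issues→MulU
cycle 2: I1 reads
cycle 5: I1 exec-done
cycle 6: I1 writes R2
cycle 7: I2 issues→MulU
cycle 8: I2 reads; I3 issues→DivU
cycle 11: I2 exec-done
cycle 12: I2 writes R0
cycle 13: I3 reads
cycle 20: I3 exec-done
cycle 21: I3 writes R2
cycle 22: I4 issues→DivU
cycle 23: I4 reads; I5 issues→AddU
cycle 24: I6 issues→MulU
cycle 30: I4 exec-done
cycle 31: I4 writes R0
cycle 32: I5 reads; I6 reads
cycle 34: I5 exec-done
cycle 35: I5 writes R1; I6 exec-done
cycle 36: I6 writes R3
cycle 37: I7 issues→DivU
cycle 38: I7 reads
cycle 45: I7 exec-done
cycle 46: I7 writes R3
cycle 47: I8 issues→DivU
cycle 48: I8 reads
cycle 55: I8 exec-done
cycle 56: I8 writes R4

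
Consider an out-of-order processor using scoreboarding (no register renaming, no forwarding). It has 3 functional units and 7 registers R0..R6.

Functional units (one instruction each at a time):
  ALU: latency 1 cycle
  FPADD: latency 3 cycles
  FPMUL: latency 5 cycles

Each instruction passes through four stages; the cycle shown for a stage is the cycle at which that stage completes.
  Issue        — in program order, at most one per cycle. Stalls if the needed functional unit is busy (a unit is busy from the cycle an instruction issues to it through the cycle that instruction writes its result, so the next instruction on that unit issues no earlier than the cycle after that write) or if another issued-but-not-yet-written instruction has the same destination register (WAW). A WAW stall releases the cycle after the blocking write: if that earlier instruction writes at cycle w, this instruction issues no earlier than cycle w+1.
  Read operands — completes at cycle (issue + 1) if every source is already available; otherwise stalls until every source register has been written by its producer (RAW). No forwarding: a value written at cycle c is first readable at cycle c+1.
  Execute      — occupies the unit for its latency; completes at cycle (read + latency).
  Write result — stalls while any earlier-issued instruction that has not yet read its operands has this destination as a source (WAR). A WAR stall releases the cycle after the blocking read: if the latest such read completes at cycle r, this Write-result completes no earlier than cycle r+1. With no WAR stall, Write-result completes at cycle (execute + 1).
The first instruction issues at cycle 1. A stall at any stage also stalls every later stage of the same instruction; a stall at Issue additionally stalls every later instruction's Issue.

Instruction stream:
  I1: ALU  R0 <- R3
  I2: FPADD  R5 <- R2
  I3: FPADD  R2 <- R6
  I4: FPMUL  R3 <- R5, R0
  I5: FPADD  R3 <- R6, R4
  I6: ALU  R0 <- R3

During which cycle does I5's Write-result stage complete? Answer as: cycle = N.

t=1  issue I1 (ALU)
t=2  I1 read-ops; issue I2 (FPADD)
t=3  I1 finished on ALU; I2 read-ops
t=4  I1→R0
t=6  I2 finished on FPADD
t=7  I2→R5
t=8  issue I3 (FPADD)
t=9  I3 read-ops; issue I4 (FPMUL)
t=10  I4 read-ops
t=12  I3 finished on FPADD
t=13  I3→R2
t=15  I4 finished on FPMUL
t=16  I4→R3
t=17  issue I5 (FPADD)
t=18  I5 read-ops; issue I6 (ALU)
t=21  I5 finished on FPADD
t=22  I5→R3
t=23  I6 read-ops
t=24  I6 finished on ALU
t=25  I6→R0

cycle = 22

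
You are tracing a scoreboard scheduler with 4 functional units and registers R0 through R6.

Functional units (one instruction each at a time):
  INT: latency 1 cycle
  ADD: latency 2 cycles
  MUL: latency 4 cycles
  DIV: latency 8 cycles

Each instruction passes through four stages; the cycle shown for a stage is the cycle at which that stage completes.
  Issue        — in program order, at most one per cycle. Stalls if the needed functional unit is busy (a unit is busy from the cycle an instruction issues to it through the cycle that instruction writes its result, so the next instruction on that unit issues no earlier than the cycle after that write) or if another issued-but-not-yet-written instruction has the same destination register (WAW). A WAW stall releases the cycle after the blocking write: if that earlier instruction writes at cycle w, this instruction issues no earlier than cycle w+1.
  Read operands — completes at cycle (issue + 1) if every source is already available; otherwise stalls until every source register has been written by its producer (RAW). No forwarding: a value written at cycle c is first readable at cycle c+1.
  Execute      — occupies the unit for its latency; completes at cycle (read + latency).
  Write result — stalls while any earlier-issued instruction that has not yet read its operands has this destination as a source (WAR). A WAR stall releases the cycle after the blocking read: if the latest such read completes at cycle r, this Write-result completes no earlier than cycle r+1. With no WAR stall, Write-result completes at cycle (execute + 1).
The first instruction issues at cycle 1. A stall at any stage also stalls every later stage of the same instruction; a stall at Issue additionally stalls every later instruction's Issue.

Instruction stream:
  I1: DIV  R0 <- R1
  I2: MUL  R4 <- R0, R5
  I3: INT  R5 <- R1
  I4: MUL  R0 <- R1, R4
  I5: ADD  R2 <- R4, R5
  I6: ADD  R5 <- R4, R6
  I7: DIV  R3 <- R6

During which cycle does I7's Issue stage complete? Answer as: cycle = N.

cycle = 25

t=1  I1 issues→DIV
t=2  I1 reads; I2 issues→MUL
t=3  I3 issues→INT
t=4  I3 reads
t=5  I3 exec-done
t=10  I1 exec-done
t=11  I1 writes R0
t=12  I2 reads
t=13  I3 writes R5
t=16  I2 exec-done
t=17  I2 writes R4
t=18  I4 issues→MUL
t=19  I4 reads; I5 issues→ADD
t=20  I5 reads
t=22  I5 exec-done
t=23  I4 exec-done; I5 writes R2
t=24  I4 writes R0; I6 issues→ADD
t=25  I6 reads; I7 issues→DIV
t=26  I7 reads
t=27  I6 exec-done
t=28  I6 writes R5
t=34  I7 exec-done
t=35  I7 writes R3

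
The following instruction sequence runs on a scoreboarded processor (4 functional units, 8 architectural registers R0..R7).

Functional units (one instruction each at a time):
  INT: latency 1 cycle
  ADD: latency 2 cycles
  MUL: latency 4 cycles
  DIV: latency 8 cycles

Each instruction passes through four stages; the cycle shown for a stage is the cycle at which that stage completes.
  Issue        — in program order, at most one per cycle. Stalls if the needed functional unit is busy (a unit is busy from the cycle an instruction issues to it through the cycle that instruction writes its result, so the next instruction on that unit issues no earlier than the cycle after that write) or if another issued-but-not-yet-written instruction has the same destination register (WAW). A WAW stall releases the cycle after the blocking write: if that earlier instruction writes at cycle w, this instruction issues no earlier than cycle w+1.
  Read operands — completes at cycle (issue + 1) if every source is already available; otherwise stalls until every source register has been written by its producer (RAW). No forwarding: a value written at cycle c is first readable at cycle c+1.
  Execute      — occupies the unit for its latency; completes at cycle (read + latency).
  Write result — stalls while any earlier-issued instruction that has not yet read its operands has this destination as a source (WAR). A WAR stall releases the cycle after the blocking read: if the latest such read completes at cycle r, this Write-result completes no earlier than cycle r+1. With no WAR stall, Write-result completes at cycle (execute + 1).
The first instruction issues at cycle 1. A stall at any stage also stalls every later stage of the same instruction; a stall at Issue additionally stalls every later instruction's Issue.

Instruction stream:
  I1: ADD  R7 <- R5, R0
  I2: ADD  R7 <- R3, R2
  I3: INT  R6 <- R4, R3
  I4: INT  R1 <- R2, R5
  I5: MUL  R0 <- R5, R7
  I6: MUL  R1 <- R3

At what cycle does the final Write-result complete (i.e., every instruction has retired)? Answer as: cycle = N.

t=1  I1 issues→ADD
t=2  I1 reads
t=4  I1 exec-done
t=5  I1 writes R7
t=6  I2 issues→ADD
t=7  I2 reads · I3 issues→INT
t=8  I3 reads
t=9  I2 exec-done · I3 exec-done
t=10  I2 writes R7 · I3 writes R6
t=11  I4 issues→INT
t=12  I4 reads · I5 issues→MUL
t=13  I4 exec-done · I5 reads
t=14  I4 writes R1
t=17  I5 exec-done
t=18  I5 writes R0
t=19  I6 issues→MUL
t=20  I6 reads
t=24  I6 exec-done
t=25  I6 writes R1

cycle = 25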